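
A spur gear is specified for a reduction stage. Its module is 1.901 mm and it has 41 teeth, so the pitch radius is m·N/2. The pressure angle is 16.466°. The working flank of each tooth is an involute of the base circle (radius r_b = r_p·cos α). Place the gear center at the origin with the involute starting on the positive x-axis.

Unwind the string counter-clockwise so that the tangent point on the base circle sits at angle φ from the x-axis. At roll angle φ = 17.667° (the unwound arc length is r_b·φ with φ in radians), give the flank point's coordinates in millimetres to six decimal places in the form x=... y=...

pitch radius r_p = m·N/2 = 1.901·41/2 = 38.970500
base radius r_b = r_p·cos α = 38.970500·cos 16.466° = 37.372246
roll angle φ = 17.667° = 0.30834732 rad
x = r_b·(cos φ + φ·sin φ) = 37.372246·(0.95283643 + 0.30834732·0.30348432) = 39.106879
y = r_b·(sin φ − φ·cos φ) = 37.372246·(0.30348432 − 0.30834732·0.95283643) = 0.361754

x=39.106879 y=0.361754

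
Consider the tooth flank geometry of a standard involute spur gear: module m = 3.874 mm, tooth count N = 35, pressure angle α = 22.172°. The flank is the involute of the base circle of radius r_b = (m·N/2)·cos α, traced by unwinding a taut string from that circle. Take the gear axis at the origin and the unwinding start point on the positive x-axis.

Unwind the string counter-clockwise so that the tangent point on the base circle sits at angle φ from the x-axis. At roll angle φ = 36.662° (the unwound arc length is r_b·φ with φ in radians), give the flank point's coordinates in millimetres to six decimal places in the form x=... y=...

x=74.348560 y=5.261468

pitch radius r_p = m·N/2 = 3.874·35/2 = 67.795000
base radius r_b = r_p·cos α = 67.795000·cos 22.172° = 62.781907
roll angle φ = 36.662° = 0.63987261 rad
x = r_b·(cos φ + φ·sin φ) = 62.781907·(0.80217183 + 0.63987261·0.59709326) = 74.348560
y = r_b·(sin φ − φ·cos φ) = 62.781907·(0.59709326 − 0.63987261·0.80217183) = 5.261468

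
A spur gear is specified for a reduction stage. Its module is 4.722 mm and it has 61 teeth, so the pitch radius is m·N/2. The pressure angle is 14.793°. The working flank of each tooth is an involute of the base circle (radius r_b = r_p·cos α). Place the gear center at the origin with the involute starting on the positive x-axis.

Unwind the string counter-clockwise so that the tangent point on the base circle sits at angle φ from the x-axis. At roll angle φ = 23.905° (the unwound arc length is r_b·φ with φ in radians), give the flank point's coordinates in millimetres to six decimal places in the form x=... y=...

pitch radius r_p = m·N/2 = 4.722·61/2 = 144.021000
base radius r_b = r_p·cos α = 144.021000·cos 14.793° = 139.247365
roll angle φ = 23.905° = 0.41722096 rad
x = r_b·(cos φ + φ·sin φ) = 139.247365·(0.91421860 + 0.41722096·0.40522137) = 150.844644
y = r_b·(sin φ − φ·cos φ) = 139.247365·(0.40522137 − 0.41722096·0.91421860) = 3.312724

x=150.844644 y=3.312724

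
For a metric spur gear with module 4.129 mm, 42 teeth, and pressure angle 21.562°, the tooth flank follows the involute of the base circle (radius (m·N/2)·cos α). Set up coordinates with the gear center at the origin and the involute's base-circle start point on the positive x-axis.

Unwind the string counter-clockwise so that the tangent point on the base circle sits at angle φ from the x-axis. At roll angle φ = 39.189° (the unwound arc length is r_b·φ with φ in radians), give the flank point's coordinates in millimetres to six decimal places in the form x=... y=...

x=97.354631 y=8.205499

pitch radius r_p = m·N/2 = 4.129·42/2 = 86.709000
base radius r_b = r_p·cos α = 86.709000·cos 21.562° = 80.641142
roll angle φ = 39.189° = 0.68397708 rad
x = r_b·(cos φ + φ·sin φ) = 80.641142·(0.77506582 + 0.68397708·0.63188051) = 97.354631
y = r_b·(sin φ − φ·cos φ) = 80.641142·(0.63188051 − 0.68397708·0.77506582) = 8.205499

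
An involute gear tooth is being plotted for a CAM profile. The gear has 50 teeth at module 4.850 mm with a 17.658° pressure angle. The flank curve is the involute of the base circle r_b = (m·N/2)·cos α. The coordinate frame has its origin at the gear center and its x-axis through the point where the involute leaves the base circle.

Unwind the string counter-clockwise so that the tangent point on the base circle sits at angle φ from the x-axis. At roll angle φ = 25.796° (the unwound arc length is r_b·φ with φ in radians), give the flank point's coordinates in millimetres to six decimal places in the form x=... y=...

pitch radius r_p = m·N/2 = 4.850·50/2 = 121.250000
base radius r_b = r_p·cos α = 121.250000·cos 17.658° = 115.537196
roll angle φ = 25.796° = 0.45022513 rad
x = r_b·(cos φ + φ·sin φ) = 115.537196·(0.90034915 + 0.45022513·0.43516824) = 126.660290
y = r_b·(sin φ − φ·cos φ) = 115.537196·(0.43516824 − 0.45022513·0.90034915) = 3.443982

x=126.660290 y=3.443982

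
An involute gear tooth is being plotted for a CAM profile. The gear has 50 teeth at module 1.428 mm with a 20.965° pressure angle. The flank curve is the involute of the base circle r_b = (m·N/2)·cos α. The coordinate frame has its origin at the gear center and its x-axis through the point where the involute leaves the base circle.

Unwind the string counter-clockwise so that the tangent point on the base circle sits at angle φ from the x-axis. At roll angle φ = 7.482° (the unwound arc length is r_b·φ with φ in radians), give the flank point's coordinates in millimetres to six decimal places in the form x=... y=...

pitch radius r_p = m·N/2 = 1.428·50/2 = 35.700000
base radius r_b = r_p·cos α = 35.700000·cos 20.965° = 33.336630
roll angle φ = 7.482° = 0.13058553 rad
x = r_b·(cos φ + φ·sin φ) = 33.336630·(0.99148582 + 0.13058553·0.13021471) = 33.619657
y = r_b·(sin φ − φ·cos φ) = 33.336630·(0.13021471 − 0.13058553·0.99148582) = 0.024703

x=33.619657 y=0.024703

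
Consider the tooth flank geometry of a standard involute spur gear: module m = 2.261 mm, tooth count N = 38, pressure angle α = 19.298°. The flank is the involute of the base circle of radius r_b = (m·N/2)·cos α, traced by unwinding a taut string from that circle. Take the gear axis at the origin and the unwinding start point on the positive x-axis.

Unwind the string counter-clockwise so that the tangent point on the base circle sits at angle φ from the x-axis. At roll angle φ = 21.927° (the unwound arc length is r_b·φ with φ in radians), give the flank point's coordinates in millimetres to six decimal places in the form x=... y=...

pitch radius r_p = m·N/2 = 2.261·38/2 = 42.959000
base radius r_b = r_p·cos α = 42.959000·cos 19.298° = 40.545241
roll angle φ = 21.927° = 0.38269835 rad
x = r_b·(cos φ + φ·sin φ) = 40.545241·(0.92766038 + 0.38269835·0.37342497) = 43.406498
y = r_b·(sin φ − φ·cos φ) = 40.545241·(0.37342497 − 0.38269835·0.92766038) = 0.746474

x=43.406498 y=0.746474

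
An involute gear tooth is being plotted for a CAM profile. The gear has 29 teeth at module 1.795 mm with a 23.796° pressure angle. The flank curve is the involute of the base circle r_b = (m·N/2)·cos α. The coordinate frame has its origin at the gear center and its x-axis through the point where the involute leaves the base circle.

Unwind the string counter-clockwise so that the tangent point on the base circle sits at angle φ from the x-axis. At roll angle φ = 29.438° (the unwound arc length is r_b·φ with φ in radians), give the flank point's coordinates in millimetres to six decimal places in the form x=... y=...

x=26.753748 y=1.048517

pitch radius r_p = m·N/2 = 1.795·29/2 = 26.027500
base radius r_b = r_p·cos α = 26.027500·cos 23.796° = 23.814846
roll angle φ = 29.438° = 0.51379003 rad
x = r_b·(cos φ + φ·sin φ) = 23.814846·(0.87088804 + 0.51379003·0.49148146) = 26.753748
y = r_b·(sin φ − φ·cos φ) = 23.814846·(0.49148146 − 0.51379003·0.87088804) = 1.048517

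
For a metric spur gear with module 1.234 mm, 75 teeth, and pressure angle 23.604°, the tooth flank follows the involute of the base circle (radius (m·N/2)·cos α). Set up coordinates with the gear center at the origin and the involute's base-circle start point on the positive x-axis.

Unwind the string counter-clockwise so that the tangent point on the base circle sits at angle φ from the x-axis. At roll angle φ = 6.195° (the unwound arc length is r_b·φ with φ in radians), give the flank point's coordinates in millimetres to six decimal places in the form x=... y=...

pitch radius r_p = m·N/2 = 1.234·75/2 = 46.275000
base radius r_b = r_p·cos α = 46.275000·cos 23.604° = 42.403392
roll angle φ = 6.195° = 0.10812315 rad
x = r_b·(cos φ + φ·sin φ) = 42.403392·(0.99416038 + 0.10812315·0.10791260) = 42.650529
y = r_b·(sin φ − φ·cos φ) = 42.403392·(0.10791260 − 0.10812315·0.99416038) = 0.017845

x=42.650529 y=0.017845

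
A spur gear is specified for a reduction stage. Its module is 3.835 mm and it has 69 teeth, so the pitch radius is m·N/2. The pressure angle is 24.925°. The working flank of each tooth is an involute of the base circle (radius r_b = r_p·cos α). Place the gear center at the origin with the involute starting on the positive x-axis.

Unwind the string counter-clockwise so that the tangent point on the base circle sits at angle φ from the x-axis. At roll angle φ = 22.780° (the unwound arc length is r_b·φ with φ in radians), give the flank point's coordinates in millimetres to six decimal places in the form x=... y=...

x=129.096167 y=2.474094

pitch radius r_p = m·N/2 = 3.835·69/2 = 132.307500
base radius r_b = r_p·cos α = 132.307500·cos 24.925° = 119.984408
roll angle φ = 22.780° = 0.39758600 rad
x = r_b·(cos φ + φ·sin φ) = 119.984408·(0.92199836 + 0.39758600·0.38719377) = 129.096167
y = r_b·(sin φ − φ·cos φ) = 119.984408·(0.38719377 − 0.39758600·0.92199836) = 2.474094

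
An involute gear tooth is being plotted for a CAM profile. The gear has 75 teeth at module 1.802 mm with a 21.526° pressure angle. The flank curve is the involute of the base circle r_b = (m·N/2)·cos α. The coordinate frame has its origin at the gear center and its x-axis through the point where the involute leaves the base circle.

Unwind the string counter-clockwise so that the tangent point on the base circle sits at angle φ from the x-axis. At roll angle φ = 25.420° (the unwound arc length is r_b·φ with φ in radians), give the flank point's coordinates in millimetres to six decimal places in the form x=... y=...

x=68.747334 y=1.794118

pitch radius r_p = m·N/2 = 1.802·75/2 = 67.575000
base radius r_b = r_p·cos α = 67.575000·cos 21.526° = 62.861722
roll angle φ = 25.420° = 0.44366270 rad
x = r_b·(cos φ + φ·sin φ) = 62.861722·(0.90318551 + 0.44366270·0.42925043) = 68.747334
y = r_b·(sin φ − φ·cos φ) = 62.861722·(0.42925043 − 0.44366270·0.90318551) = 1.794118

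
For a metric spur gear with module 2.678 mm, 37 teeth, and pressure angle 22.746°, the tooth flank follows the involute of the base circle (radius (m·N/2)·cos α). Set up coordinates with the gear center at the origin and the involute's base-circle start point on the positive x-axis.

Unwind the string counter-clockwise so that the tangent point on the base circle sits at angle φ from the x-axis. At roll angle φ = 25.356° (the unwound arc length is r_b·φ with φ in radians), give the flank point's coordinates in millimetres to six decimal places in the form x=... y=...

pitch radius r_p = m·N/2 = 2.678·37/2 = 49.543000
base radius r_b = r_p·cos α = 49.543000·cos 22.746° = 45.689940
roll angle φ = 25.356° = 0.44254569 rad
x = r_b·(cos φ + φ·sin φ) = 45.689940·(0.90366443 + 0.44254569·0.42824130) = 49.947364
y = r_b·(sin φ − φ·cos φ) = 45.689940·(0.42824130 − 0.44254569·0.90366443) = 1.294328

x=49.947364 y=1.294328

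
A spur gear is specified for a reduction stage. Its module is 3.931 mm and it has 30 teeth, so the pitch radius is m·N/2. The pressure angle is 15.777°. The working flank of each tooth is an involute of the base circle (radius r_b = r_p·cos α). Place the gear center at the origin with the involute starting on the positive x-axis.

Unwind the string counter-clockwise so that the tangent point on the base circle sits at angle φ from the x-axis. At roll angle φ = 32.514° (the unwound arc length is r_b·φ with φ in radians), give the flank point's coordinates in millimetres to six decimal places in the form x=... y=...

x=65.157676 y=3.346483

pitch radius r_p = m·N/2 = 3.931·30/2 = 58.965000
base radius r_b = r_p·cos α = 58.965000·cos 15.777° = 56.743624
roll angle φ = 32.514° = 0.56747635 rad
x = r_b·(cos φ + φ·sin φ) = 56.743624·(0.84326013 + 0.56747635·0.53750567) = 65.157676
y = r_b·(sin φ − φ·cos φ) = 56.743624·(0.53750567 − 0.56747635·0.84326013) = 3.346483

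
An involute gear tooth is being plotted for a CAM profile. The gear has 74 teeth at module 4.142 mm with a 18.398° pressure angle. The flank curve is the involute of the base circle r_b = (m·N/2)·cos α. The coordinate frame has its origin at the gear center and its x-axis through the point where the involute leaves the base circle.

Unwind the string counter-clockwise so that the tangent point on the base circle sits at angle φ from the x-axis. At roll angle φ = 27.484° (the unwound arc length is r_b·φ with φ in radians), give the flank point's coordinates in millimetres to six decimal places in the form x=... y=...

x=161.201121 y=5.228184

pitch radius r_p = m·N/2 = 4.142·74/2 = 153.254000
base radius r_b = r_p·cos α = 153.254000·cos 18.398° = 145.420733
roll angle φ = 27.484° = 0.47968629 rad
x = r_b·(cos φ + φ·sin φ) = 145.420733·(0.88713974 + 0.47968629·0.46150090) = 161.201121
y = r_b·(sin φ − φ·cos φ) = 145.420733·(0.46150090 − 0.47968629·0.88713974) = 5.228184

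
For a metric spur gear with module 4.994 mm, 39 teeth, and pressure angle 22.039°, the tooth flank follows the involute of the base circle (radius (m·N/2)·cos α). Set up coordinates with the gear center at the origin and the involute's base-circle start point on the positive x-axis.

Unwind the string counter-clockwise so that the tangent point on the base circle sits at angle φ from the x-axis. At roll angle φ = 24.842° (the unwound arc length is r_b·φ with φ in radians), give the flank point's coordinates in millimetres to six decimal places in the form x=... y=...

pitch radius r_p = m·N/2 = 4.994·39/2 = 97.383000
base radius r_b = r_p·cos α = 97.383000·cos 22.039° = 90.267093
roll angle φ = 24.842° = 0.43357469 rad
x = r_b·(cos φ + φ·sin φ) = 90.267093·(0.90746976 + 0.43357469·0.42011741) = 98.357014
y = r_b·(sin φ − φ·cos φ) = 90.267093·(0.42011741 − 0.43357469·0.90746976) = 2.406655

x=98.357014 y=2.406655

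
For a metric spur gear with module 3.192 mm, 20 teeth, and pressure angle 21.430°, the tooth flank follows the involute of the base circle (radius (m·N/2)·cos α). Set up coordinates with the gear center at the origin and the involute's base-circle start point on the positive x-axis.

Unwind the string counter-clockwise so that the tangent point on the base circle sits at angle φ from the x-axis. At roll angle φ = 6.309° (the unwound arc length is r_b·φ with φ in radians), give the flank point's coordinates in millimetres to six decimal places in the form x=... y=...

pitch radius r_p = m·N/2 = 3.192·20/2 = 31.920000
base radius r_b = r_p·cos α = 31.920000·cos 21.430° = 29.713199
roll angle φ = 6.309° = 0.11011282 rad
x = r_b·(cos φ + φ·sin φ) = 29.713199·(0.99394371 + 0.11011282·0.10989044) = 29.892787
y = r_b·(sin φ − φ·cos φ) = 29.713199·(0.10989044 − 0.11011282·0.99394371) = 0.013207

x=29.892787 y=0.013207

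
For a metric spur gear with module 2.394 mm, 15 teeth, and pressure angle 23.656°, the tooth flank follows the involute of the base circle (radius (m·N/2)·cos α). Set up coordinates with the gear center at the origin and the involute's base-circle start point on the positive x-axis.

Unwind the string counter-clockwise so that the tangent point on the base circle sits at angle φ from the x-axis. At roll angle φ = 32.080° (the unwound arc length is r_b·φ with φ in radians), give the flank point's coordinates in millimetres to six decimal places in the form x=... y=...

x=18.825584 y=0.932405

pitch radius r_p = m·N/2 = 2.394·15/2 = 17.955000
base radius r_b = r_p·cos α = 17.955000·cos 23.656° = 16.446259
roll angle φ = 32.080° = 0.55990162 rad
x = r_b·(cos φ + φ·sin φ) = 16.446259·(0.84730736 + 0.55990162·0.53110285) = 18.825584
y = r_b·(sin φ − φ·cos φ) = 16.446259·(0.53110285 − 0.55990162·0.84730736) = 0.932405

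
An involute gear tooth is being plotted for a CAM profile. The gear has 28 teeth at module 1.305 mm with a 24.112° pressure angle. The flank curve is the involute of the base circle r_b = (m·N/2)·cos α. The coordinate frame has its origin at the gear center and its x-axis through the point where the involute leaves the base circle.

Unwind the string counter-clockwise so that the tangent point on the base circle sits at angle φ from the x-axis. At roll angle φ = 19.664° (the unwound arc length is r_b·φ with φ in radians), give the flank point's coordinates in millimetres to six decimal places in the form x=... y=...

pitch radius r_p = m·N/2 = 1.305·28/2 = 18.270000
base radius r_b = r_p·cos α = 18.270000·cos 24.112° = 16.675918
roll angle φ = 19.664° = 0.34320154 rad
x = r_b·(cos φ + φ·sin φ) = 16.675918·(0.94168216 + 0.34320154·0.33650365) = 17.629292
y = r_b·(sin φ − φ·cos φ) = 16.675918·(0.33650365 − 0.34320154·0.94168216) = 0.222071

x=17.629292 y=0.222071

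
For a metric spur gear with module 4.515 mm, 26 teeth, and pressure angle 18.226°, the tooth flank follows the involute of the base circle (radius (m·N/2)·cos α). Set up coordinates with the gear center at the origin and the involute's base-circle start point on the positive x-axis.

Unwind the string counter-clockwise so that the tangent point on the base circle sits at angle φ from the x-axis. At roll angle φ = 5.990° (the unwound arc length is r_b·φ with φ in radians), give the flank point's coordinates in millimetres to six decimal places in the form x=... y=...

x=56.054120 y=0.021211

pitch radius r_p = m·N/2 = 4.515·26/2 = 58.695000
base radius r_b = r_p·cos α = 58.695000·cos 18.226° = 55.750285
roll angle φ = 5.990° = 0.10454522 rad
x = r_b·(cos φ + φ·sin φ) = 55.750285·(0.99454012 + 0.10454522·0.10435488) = 56.054120
y = r_b·(sin φ − φ·cos φ) = 55.750285·(0.10435488 − 0.10454522·0.99454012) = 0.021211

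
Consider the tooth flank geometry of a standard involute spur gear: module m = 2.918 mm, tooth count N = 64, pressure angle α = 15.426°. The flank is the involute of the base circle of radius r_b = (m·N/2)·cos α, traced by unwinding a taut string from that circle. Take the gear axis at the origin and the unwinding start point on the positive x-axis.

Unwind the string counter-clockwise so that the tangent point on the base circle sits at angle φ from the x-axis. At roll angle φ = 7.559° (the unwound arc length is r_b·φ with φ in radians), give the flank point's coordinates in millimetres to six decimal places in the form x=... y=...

x=90.792053 y=0.068778

pitch radius r_p = m·N/2 = 2.918·64/2 = 93.376000
base radius r_b = r_p·cos α = 93.376000·cos 15.426° = 90.012111
roll angle φ = 7.559° = 0.13192944 rad
x = r_b·(cos φ + φ·sin φ) = 90.012111·(0.99130993 + 0.13192944·0.13154706) = 90.792053
y = r_b·(sin φ − φ·cos φ) = 90.012111·(0.13154706 − 0.13192944·0.99130993) = 0.068778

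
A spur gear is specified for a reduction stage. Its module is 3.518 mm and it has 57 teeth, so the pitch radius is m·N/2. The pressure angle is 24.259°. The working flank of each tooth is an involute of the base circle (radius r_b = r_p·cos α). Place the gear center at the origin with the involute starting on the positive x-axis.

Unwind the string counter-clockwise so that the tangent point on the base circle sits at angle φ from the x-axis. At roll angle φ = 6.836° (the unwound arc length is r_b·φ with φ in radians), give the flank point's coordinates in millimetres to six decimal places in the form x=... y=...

pitch radius r_p = m·N/2 = 3.518·57/2 = 100.263000
base radius r_b = r_p·cos α = 100.263000·cos 24.259° = 91.409528
roll angle φ = 6.836° = 0.11931071 rad
x = r_b·(cos φ + φ·sin φ) = 91.409528·(0.99289092 + 0.11931071·0.11902784) = 92.057824
y = r_b·(sin φ − φ·cos φ) = 91.409528·(0.11902784 − 0.11931071·0.99289092) = 0.051676

x=92.057824 y=0.051676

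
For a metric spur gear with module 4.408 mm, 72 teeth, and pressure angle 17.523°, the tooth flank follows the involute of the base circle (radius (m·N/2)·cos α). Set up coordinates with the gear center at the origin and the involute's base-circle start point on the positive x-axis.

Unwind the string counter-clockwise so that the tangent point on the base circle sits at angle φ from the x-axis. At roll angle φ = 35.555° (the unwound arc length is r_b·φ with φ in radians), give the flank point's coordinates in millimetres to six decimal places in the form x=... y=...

x=177.715035 y=11.595898

pitch radius r_p = m·N/2 = 4.408·72/2 = 158.688000
base radius r_b = r_p·cos α = 158.688000·cos 17.523° = 151.324268
roll angle φ = 35.555° = 0.62055182 rad
x = r_b·(cos φ + φ·sin φ) = 151.324268·(0.81355771 + 0.62055182·0.58148418) = 177.715035
y = r_b·(sin φ − φ·cos φ) = 151.324268·(0.58148418 − 0.62055182·0.81355771) = 11.595898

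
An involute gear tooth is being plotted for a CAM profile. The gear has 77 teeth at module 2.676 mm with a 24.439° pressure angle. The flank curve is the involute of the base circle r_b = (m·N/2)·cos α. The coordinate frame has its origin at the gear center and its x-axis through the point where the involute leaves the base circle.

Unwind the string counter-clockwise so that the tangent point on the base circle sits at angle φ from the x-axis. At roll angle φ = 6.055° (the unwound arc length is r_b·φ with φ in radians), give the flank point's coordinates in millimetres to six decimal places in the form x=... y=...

x=94.317403 y=0.036859

pitch radius r_p = m·N/2 = 2.676·77/2 = 103.026000
base radius r_b = r_p·cos α = 103.026000·cos 24.439° = 93.795103
roll angle φ = 6.055° = 0.10567969 rad
x = r_b·(cos φ + φ·sin φ) = 93.795103·(0.99442110 + 0.10567969·0.10548309) = 94.317403
y = r_b·(sin φ − φ·cos φ) = 93.795103·(0.10548309 − 0.10567969·0.99442110) = 0.036859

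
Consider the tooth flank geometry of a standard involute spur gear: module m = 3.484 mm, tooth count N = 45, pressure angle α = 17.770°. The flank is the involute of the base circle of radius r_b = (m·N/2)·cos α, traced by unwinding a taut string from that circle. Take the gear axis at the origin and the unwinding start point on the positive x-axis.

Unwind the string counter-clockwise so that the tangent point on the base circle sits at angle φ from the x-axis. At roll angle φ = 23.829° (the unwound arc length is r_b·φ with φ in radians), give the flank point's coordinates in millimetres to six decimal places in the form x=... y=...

pitch radius r_p = m·N/2 = 3.484·45/2 = 78.390000
base radius r_b = r_p·cos α = 78.390000·cos 17.770° = 74.649960
roll angle φ = 23.829° = 0.41589451 rad
x = r_b·(cos φ + φ·sin φ) = 74.649960·(0.91475530 + 0.41589451·0.40400835) = 80.829495
y = r_b·(sin φ − φ·cos φ) = 74.649960·(0.40400835 − 0.41589451·0.91475530) = 1.759249

x=80.829495 y=1.759249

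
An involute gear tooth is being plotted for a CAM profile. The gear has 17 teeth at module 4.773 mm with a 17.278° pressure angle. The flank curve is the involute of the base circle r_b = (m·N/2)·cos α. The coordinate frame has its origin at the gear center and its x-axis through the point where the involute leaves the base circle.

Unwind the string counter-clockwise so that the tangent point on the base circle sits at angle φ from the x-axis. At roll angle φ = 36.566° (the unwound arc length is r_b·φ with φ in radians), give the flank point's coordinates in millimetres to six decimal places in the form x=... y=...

x=45.843694 y=3.221864

pitch radius r_p = m·N/2 = 4.773·17/2 = 40.570500
base radius r_b = r_p·cos α = 40.570500·cos 17.278° = 38.739753
roll angle φ = 36.566° = 0.63819709 rad
x = r_b·(cos φ + φ·sin φ) = 38.739753·(0.80317114 + 0.63819709·0.59574837) = 45.843694
y = r_b·(sin φ − φ·cos φ) = 38.739753·(0.59574837 − 0.63819709·0.80317114) = 3.221864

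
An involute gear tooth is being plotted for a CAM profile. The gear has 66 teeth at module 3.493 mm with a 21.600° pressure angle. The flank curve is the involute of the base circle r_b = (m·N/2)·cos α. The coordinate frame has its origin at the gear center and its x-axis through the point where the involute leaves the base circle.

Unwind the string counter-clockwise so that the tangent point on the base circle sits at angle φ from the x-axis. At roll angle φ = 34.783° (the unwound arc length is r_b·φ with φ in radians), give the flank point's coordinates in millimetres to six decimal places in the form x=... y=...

pitch radius r_p = m·N/2 = 3.493·66/2 = 115.269000
base radius r_b = r_p·cos α = 115.269000·cos 21.600° = 107.174406
roll angle φ = 34.783° = 0.60707787 rad
x = r_b·(cos φ + φ·sin φ) = 107.174406·(0.82131851 + 0.60707787·0.57046990) = 125.140926
y = r_b·(sin φ − φ·cos φ) = 107.174406·(0.57046990 − 0.60707787·0.82131851) = 7.702154

x=125.140926 y=7.702154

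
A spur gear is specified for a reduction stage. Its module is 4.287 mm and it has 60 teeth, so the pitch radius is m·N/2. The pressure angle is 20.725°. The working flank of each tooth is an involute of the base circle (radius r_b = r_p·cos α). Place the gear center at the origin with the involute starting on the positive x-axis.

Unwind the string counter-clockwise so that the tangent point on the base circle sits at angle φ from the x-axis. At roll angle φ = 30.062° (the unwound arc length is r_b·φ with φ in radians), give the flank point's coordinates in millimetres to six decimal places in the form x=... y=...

x=135.722413 y=5.633551

pitch radius r_p = m·N/2 = 4.287·60/2 = 128.610000
base radius r_b = r_p·cos α = 128.610000·cos 20.725° = 120.287610
roll angle φ = 30.062° = 0.52468088 rad
x = r_b·(cos φ + φ·sin φ) = 120.287610·(0.86548384 + 0.52468088·0.50093684) = 135.722413
y = r_b·(sin φ − φ·cos φ) = 120.287610·(0.50093684 − 0.52468088·0.86548384) = 5.633551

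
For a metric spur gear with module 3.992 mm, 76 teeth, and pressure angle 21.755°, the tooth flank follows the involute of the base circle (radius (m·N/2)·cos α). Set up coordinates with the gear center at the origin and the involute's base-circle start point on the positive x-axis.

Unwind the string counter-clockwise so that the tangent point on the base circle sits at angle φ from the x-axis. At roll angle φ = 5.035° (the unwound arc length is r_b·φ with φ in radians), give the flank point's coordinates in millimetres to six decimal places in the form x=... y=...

pitch radius r_p = m·N/2 = 3.992·76/2 = 151.696000
base radius r_b = r_p·cos α = 151.696000·cos 21.755° = 140.891788
roll angle φ = 5.035° = 0.08787733 rad
x = r_b·(cos φ + φ·sin φ) = 140.891788·(0.99614127 + 0.08787733·0.08776427) = 141.434751
y = r_b·(sin φ − φ·cos φ) = 140.891788·(0.08776427 − 0.08787733·0.99614127) = 0.031846

x=141.434751 y=0.031846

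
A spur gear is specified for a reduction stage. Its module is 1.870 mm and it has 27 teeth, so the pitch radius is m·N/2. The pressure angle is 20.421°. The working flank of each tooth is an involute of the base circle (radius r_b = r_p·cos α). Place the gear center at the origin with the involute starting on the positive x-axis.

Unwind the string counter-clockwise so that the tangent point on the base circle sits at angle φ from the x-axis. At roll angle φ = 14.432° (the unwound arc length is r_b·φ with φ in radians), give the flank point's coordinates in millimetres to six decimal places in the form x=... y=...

pitch radius r_p = m·N/2 = 1.870·27/2 = 25.245000
base radius r_b = r_p·cos α = 25.245000·cos 20.421° = 23.658457
roll angle φ = 14.432° = 0.25188592 rad
x = r_b·(cos φ + φ·sin φ) = 23.658457·(0.96844412 + 0.25188592·0.24923081) = 24.397118
y = r_b·(sin φ − φ·cos φ) = 23.658457·(0.24923081 − 0.25188592·0.96844412) = 0.125233

x=24.397118 y=0.125233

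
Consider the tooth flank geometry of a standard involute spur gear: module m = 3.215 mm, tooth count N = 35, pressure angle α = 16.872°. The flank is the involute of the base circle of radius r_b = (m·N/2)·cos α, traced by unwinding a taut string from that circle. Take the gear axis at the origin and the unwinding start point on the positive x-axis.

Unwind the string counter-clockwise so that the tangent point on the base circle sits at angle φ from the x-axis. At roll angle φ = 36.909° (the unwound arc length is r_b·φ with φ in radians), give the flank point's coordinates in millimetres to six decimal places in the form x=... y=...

pitch radius r_p = m·N/2 = 3.215·35/2 = 56.262500
base radius r_b = r_p·cos α = 56.262500·cos 16.872° = 53.840711
roll angle φ = 36.909° = 0.64418357 rad
x = r_b·(cos φ + φ·sin φ) = 53.840711·(0.79959033 + 0.64418357·0.60054583) = 63.879424
y = r_b·(sin φ − φ·cos φ) = 53.840711·(0.60054583 − 0.64418357·0.79959033) = 4.601382

x=63.879424 y=4.601382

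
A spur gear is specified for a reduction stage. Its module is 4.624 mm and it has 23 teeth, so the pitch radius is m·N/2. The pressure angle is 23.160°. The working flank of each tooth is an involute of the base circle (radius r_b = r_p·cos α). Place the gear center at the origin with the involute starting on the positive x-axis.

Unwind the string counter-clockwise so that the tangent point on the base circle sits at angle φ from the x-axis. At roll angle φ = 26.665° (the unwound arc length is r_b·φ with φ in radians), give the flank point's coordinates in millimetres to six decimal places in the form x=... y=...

x=53.901892 y=1.607403

pitch radius r_p = m·N/2 = 4.624·23/2 = 53.176000
base radius r_b = r_p·cos α = 53.176000·cos 23.160° = 48.890554
roll angle φ = 26.665° = 0.46539205 rad
x = r_b·(cos φ + φ·sin φ) = 48.890554·(0.89364569 + 0.46539205·0.44877319) = 53.901892
y = r_b·(sin φ − φ·cos φ) = 48.890554·(0.44877319 − 0.46539205·0.89364569) = 1.607403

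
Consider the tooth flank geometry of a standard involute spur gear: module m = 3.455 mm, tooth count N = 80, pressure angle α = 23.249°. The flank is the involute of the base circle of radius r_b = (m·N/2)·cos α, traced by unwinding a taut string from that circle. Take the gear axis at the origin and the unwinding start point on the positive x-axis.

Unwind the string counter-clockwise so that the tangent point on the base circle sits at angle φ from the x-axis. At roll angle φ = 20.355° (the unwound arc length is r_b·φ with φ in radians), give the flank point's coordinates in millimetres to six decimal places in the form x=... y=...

pitch radius r_p = m·N/2 = 3.455·80/2 = 138.200000
base radius r_b = r_p·cos α = 138.200000·cos 23.249° = 126.977897
roll angle φ = 20.355° = 0.35526177 rad
x = r_b·(cos φ + φ·sin φ) = 126.977897·(0.93755547 + 0.35526177·0.34783580) = 134.739831
y = r_b·(sin φ − φ·cos φ) = 126.977897·(0.34783580 − 0.35526177·0.93755547) = 1.873963

x=134.739831 y=1.873963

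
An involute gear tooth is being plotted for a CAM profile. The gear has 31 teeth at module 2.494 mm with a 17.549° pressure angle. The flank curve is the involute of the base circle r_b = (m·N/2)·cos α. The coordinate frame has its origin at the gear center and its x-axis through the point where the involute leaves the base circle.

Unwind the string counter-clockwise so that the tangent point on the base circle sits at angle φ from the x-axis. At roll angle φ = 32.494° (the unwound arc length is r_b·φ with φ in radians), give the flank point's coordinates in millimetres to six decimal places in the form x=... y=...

pitch radius r_p = m·N/2 = 2.494·31/2 = 38.657000
base radius r_b = r_p·cos α = 38.657000·cos 17.549° = 36.857881
roll angle φ = 32.494° = 0.56712729 rad
x = r_b·(cos φ + φ·sin φ) = 36.857881·(0.84344771 + 0.56712729·0.53721129) = 42.317082
y = r_b·(sin φ − φ·cos φ) = 36.857881·(0.53721129 − 0.56712729·0.84344771) = 2.169789

x=42.317082 y=2.169789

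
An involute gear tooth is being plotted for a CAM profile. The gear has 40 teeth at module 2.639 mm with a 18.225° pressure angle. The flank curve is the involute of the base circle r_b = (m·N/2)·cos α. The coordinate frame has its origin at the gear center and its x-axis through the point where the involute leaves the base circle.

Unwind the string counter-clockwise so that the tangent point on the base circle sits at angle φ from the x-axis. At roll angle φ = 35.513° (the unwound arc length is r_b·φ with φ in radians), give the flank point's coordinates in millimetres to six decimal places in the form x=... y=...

pitch radius r_p = m·N/2 = 2.639·40/2 = 52.780000
base radius r_b = r_p·cos α = 52.780000·cos 18.225° = 50.132327
roll angle φ = 35.513° = 0.61981878 rad
x = r_b·(cos φ + φ·sin φ) = 50.132327·(0.81398374 + 0.61981878·0.58088766) = 58.856797
y = r_b·(sin φ − φ·cos φ) = 50.132327·(0.58088766 − 0.61981878·0.81398374) = 3.828368

x=58.856797 y=3.828368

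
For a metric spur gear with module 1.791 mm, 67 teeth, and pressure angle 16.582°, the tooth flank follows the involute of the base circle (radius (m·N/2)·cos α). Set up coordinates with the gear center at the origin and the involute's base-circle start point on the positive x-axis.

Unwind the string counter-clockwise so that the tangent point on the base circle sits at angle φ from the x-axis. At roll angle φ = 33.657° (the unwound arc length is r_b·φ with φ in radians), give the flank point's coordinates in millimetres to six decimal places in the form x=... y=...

x=66.584978 y=3.752918

pitch radius r_p = m·N/2 = 1.791·67/2 = 59.998500
base radius r_b = r_p·cos α = 59.998500·cos 16.582° = 57.503299
roll angle φ = 33.657° = 0.58742547 rad
x = r_b·(cos φ + φ·sin φ) = 57.503299·(0.83237029 + 0.58742547·0.55421990) = 66.584978
y = r_b·(sin φ − φ·cos φ) = 57.503299·(0.55421990 − 0.58742547·0.83237029) = 3.752918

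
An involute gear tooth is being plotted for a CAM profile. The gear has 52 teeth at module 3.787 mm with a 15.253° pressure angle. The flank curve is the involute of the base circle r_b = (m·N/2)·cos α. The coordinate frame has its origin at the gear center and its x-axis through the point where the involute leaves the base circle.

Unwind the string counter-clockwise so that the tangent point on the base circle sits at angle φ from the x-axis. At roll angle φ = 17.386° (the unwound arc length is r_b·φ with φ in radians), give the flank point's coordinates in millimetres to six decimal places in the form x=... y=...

pitch radius r_p = m·N/2 = 3.787·52/2 = 98.462000
base radius r_b = r_p·cos α = 98.462000·cos 15.253° = 94.993533
roll angle φ = 17.386° = 0.30344294 rad
x = r_b·(cos φ + φ·sin φ) = 94.993533·(0.95431337 + 0.30344294·0.29880762) = 99.266764
y = r_b·(sin φ − φ·cos φ) = 94.993533·(0.29880762 − 0.30344294·0.95431337) = 0.876597

x=99.266764 y=0.876597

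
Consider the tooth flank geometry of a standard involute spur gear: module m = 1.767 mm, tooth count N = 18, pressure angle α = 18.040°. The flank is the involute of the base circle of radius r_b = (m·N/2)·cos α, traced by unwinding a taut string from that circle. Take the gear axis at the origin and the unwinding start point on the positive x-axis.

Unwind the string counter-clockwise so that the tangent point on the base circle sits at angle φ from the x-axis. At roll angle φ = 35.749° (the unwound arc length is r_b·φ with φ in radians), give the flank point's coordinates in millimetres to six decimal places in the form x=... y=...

pitch radius r_p = m·N/2 = 1.767·18/2 = 15.903000
base radius r_b = r_p·cos α = 15.903000·cos 18.040° = 15.121217
roll angle φ = 35.749° = 0.62393775 rad
x = r_b·(cos φ + φ·sin φ) = 15.121217·(0.81158418 + 0.62393775·0.58423550) = 17.784226
y = r_b·(sin φ − φ·cos φ) = 15.121217·(0.58423550 − 0.62393775·0.81158418) = 1.177300

x=17.784226 y=1.177300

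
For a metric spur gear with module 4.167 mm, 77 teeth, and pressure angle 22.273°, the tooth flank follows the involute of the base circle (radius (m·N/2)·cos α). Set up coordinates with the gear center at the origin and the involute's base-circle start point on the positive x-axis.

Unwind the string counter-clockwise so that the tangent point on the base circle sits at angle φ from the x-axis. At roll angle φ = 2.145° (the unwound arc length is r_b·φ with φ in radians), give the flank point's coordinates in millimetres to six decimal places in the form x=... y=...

x=148.563604 y=0.002596

pitch radius r_p = m·N/2 = 4.167·77/2 = 160.429500
base radius r_b = r_p·cos α = 160.429500·cos 22.273° = 148.459603
roll angle φ = 2.145° = 0.03743731 rad
x = r_b·(cos φ + φ·sin φ) = 148.459603·(0.99929931 + 0.03743731·0.03742857) = 148.563604
y = r_b·(sin φ − φ·cos φ) = 148.459603·(0.03742857 − 0.03743731·0.99929931) = 0.002596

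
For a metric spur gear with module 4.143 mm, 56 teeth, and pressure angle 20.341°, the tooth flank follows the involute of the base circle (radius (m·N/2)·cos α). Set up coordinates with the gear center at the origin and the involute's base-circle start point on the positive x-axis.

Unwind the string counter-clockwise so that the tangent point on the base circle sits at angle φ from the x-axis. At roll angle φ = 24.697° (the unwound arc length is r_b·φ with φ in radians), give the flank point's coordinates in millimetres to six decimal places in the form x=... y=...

pitch radius r_p = m·N/2 = 4.143·56/2 = 116.004000
base radius r_b = r_p·cos α = 116.004000·cos 20.341° = 108.770041
roll angle φ = 24.697° = 0.43104397 rad
x = r_b·(cos φ + φ·sin φ) = 108.770041·(0.90853006 + 0.43104397·0.41781950) = 118.410181
y = r_b·(sin φ − φ·cos φ) = 108.770041·(0.41781950 − 0.43104397·0.90853006) = 2.850113

x=118.410181 y=2.850113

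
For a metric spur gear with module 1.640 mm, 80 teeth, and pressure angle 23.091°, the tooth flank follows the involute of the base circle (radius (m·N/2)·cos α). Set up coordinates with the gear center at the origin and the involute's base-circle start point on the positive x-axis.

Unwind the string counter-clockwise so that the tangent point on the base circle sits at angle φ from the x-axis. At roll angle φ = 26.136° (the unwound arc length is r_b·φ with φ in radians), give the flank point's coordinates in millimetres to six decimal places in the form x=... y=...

pitch radius r_p = m·N/2 = 1.640·80/2 = 65.600000
base radius r_b = r_p·cos α = 65.600000·cos 23.091° = 60.344332
roll angle φ = 26.136° = 0.45615925 rad
x = r_b·(cos φ + φ·sin φ) = 60.344332·(0.89775098 + 0.45615925·0.44050333) = 66.299753
y = r_b·(sin φ − φ·cos φ) = 60.344332·(0.44050333 − 0.45615925·0.89775098) = 1.869824

x=66.299753 y=1.869824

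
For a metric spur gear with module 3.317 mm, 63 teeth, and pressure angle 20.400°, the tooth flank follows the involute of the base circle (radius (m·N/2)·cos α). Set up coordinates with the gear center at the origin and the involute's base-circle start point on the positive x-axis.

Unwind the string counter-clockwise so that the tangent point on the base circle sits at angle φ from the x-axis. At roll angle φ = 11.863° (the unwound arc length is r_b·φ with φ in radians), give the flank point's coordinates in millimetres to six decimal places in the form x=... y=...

pitch radius r_p = m·N/2 = 3.317·63/2 = 104.485500
base radius r_b = r_p·cos α = 104.485500·cos 20.400° = 97.932377
roll angle φ = 11.863° = 0.20704841 rad
x = r_b·(cos φ + φ·sin φ) = 97.932377·(0.97864194 + 0.20704841·0.20557225) = 100.009068
y = r_b·(sin φ − φ·cos φ) = 97.932377·(0.20557225 − 0.20704841·0.97864194) = 0.288508

x=100.009068 y=0.288508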